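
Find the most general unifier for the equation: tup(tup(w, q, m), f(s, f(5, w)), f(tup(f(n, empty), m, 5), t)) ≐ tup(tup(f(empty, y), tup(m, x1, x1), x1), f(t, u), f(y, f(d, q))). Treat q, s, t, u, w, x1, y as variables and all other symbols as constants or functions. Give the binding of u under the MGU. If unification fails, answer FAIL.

Decompose tup/3: tup(w, q, m) ≐ tup(f(empty, y), tup(m, x1, x1), x1),  f(s, f(5, w)) ≐ f(t, u),  f(tup(f(n, empty), m, 5), t) ≐ f(y, f(d, q)).
Decompose tup/3: w ≐ f(empty, y),  q ≐ tup(m, x1, x1),  m ≐ x1.
Bind w := f(empty, y); substituting into the one remaining equation that mentions w gives: f(s, f(5, f(empty, y))) ≐ f(t, u).
Bind q := tup(m, x1, x1); substituting into the one remaining equation that mentions q gives: f(tup(f(n, empty), m, 5), t) ≐ f(y, f(d, tup(m, x1, x1))).
Bind x1 := m; substituting into the one remaining equation that mentions x1 gives: f(tup(f(n, empty), m, 5), t) ≐ f(y, f(d, tup(m, m, m))). Substituting into the earlier binding gives q := tup(m, m, m).
Decompose f/2: s ≐ t,  f(5, f(empty, y)) ≐ u.
Bind s := t; no other remaining equation mentions s.
Bind u := f(5, f(empty, y)); no other remaining equation mentions u.
Decompose f/2: tup(f(n, empty), m, 5) ≐ y,  t ≐ f(d, tup(m, m, m)).
Bind y := tup(f(n, empty), m, 5); no other remaining equation mentions y. Substituting into the earlier bindings gives w := f(empty, tup(f(n, empty), m, 5)), u := f(5, f(empty, tup(f(n, empty), m, 5))).
Bind t := f(d, tup(m, m, m)). Substituting into the earlier binding gives s := f(d, tup(m, m, m)).
MGU = { w -> f(empty, tup(f(n, empty), m, 5)), q -> tup(m, m, m), x1 -> m, s -> f(d, tup(m, m, m)), u -> f(5, f(empty, tup(f(n, empty), m, 5))), y -> tup(f(n, empty), m, 5), t -> f(d, tup(m, m, m)) }, so u -> f(5, f(empty, tup(f(n, empty), m, 5))).

f(5, f(empty, tup(f(n, empty), m, 5)))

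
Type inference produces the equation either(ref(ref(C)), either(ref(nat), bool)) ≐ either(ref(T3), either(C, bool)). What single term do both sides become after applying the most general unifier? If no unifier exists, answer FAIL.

Decompose either/2: ref(ref(C)) ≐ ref(T3),  either(ref(nat), bool) ≐ either(C, bool).
Decompose ref/1: ref(C) ≐ T3.
Bind T3 := ref(C); no other remaining equation mentions T3.
Decompose either/2: ref(nat) ≐ C,  bool ≐ bool.
Bind C := ref(nat); no other remaining equation mentions C. Substituting into the earlier binding gives T3 := ref(ref(nat)).
Delete trivial equation bool ≐ bool.
Applying the MGU to either side gives either(ref(ref(ref(nat))), either(ref(nat), bool)).

either(ref(ref(ref(nat))), either(ref(nat), bool))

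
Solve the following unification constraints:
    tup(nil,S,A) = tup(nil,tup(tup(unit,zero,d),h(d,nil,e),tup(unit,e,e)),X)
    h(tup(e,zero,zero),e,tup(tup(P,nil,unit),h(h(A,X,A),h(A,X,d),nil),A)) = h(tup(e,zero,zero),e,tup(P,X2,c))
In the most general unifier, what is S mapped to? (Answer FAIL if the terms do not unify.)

FAIL

Decompose tup/3: nil = nil,  S = tup(tup(unit,zero,d),h(d,nil,e),tup(unit,e,e)),  A = X.
Delete trivial equation nil = nil.
Bind S := tup(tup(unit,zero,d),h(d,nil,e),tup(unit,e,e)); no other remaining equation mentions S.
Bind A := X; substituting into the remaining equation gives: h(tup(e,zero,zero),e,tup(tup(P,nil,unit),h(h(X,X,X),h(X,X,d),nil),X)) = h(tup(e,zero,zero),e,tup(P,X2,c)).
Decompose h/3: tup(e,zero,zero) = tup(e,zero,zero),  e = e,  tup(tup(P,nil,unit),h(h(X,X,X),h(X,X,d),nil),X) = tup(P,X2,c).
Delete trivial equation tup(e,zero,zero) = tup(e,zero,zero).
Delete trivial equation e = e.
Decompose tup/3: tup(P,nil,unit) = P,  h(h(X,X,X),h(X,X,d),nil) = X2,  X = c.
Occurs check fails: P occurs in tup(P,nil,unit); the equation P = tup(P,nil,unit) has no finite solution.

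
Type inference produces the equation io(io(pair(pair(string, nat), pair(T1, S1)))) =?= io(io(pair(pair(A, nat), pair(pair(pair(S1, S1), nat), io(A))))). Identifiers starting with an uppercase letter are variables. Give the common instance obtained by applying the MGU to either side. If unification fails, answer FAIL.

io(io(pair(pair(string, nat), pair(pair(pair(io(string), io(string)), nat), io(string)))))

Decompose io/1: io(pair(pair(string, nat), pair(T1, S1))) =?= io(pair(pair(A, nat), pair(pair(pair(S1, S1), nat), io(A)))).
Decompose io/1: pair(pair(string, nat), pair(T1, S1)) =?= pair(pair(A, nat), pair(pair(pair(S1, S1), nat), io(A))).
Decompose pair/2: pair(string, nat) =?= pair(A, nat),  pair(T1, S1) =?= pair(pair(pair(S1, S1), nat), io(A)).
Decompose pair/2: string =?= A,  nat =?= nat.
Bind A := string; substituting into the one remaining equation that mentions A gives: pair(T1, S1) =?= pair(pair(pair(S1, S1), nat), io(string)).
Delete trivial equation nat =?= nat.
Decompose pair/2: T1 =?= pair(pair(S1, S1), nat),  S1 =?= io(string).
Bind T1 := pair(pair(S1, S1), nat); no other remaining equation mentions T1.
Bind S1 := io(string). Substituting into the earlier binding gives T1 := pair(pair(io(string), io(string)), nat).
Applying the MGU to either side gives io(io(pair(pair(string, nat), pair(pair(pair(io(string), io(string)), nat), io(string))))).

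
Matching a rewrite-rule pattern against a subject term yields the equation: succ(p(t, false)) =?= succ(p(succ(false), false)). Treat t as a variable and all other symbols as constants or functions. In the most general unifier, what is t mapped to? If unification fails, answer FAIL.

Decompose succ/1: p(t, false) =?= p(succ(false), false).
Decompose p/2: t =?= succ(false),  false =?= false.
Bind t := succ(false); no other remaining equation mentions t.
Delete trivial equation false =?= false.
MGU = { t -> succ(false) }, so t -> succ(false).

succ(false)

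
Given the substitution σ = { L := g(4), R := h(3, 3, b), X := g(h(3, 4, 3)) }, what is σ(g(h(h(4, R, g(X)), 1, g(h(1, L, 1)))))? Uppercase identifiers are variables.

g(h(h(4, h(3, 3, b), g(g(h(3, 4, 3)))), 1, g(h(1, g(4), 1))))

Replace each occurrence of L with g(4).
Replace each occurrence of R with h(3, 3, b).
Replace each occurrence of X with g(h(3, 4, 3)).
Result: g(h(h(4, h(3, 3, b), g(g(h(3, 4, 3)))), 1, g(h(1, g(4), 1)))).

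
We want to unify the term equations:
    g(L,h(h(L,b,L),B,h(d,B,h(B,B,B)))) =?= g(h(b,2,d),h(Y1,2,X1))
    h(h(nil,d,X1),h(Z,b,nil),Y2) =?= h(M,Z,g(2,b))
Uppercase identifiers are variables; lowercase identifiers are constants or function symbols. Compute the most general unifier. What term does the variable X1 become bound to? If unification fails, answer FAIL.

FAIL

Decompose g/2: L =?= h(b,2,d),  h(h(L,b,L),B,h(d,B,h(B,B,B))) =?= h(Y1,2,X1).
Bind L := h(b,2,d); substituting into the one remaining equation that mentions L gives: h(h(h(b,2,d),b,h(b,2,d)),B,h(d,B,h(B,B,B))) =?= h(Y1,2,X1).
Decompose h/3: h(h(b,2,d),b,h(b,2,d)) =?= Y1,  B =?= 2,  h(d,B,h(B,B,B)) =?= X1.
Bind Y1 := h(h(b,2,d),b,h(b,2,d)); no other remaining equation mentions Y1.
Bind B := 2; substituting into the one remaining equation that mentions B gives: h(d,2,h(2,2,2)) =?= X1.
Bind X1 := h(d,2,h(2,2,2)); substituting into the remaining equation gives: h(h(nil,d,h(d,2,h(2,2,2))),h(Z,b,nil),Y2) =?= h(M,Z,g(2,b)).
Decompose h/3: h(nil,d,h(d,2,h(2,2,2))) =?= M,  h(Z,b,nil) =?= Z,  Y2 =?= g(2,b).
Bind M := h(nil,d,h(d,2,h(2,2,2))); no other remaining equation mentions M.
Occurs check fails: Z occurs in h(Z,b,nil); the equation Z =?= h(Z,b,nil) has no finite solution.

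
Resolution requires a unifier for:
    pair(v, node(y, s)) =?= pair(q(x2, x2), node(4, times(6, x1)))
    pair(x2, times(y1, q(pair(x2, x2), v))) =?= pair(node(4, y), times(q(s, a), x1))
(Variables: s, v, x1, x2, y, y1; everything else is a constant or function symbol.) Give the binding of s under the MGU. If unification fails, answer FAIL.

times(6, q(pair(node(4, 4), node(4, 4)), q(node(4, 4), node(4, 4))))

Decompose pair/2: v =?= q(x2, x2),  node(y, s) =?= node(4, times(6, x1)).
Bind v := q(x2, x2); substituting into the one remaining equation that mentions v gives: pair(x2, times(y1, q(pair(x2, x2), q(x2, x2)))) =?= pair(node(4, y), times(q(s, a), x1)).
Decompose node/2: y =?= 4,  s =?= times(6, x1).
Bind y := 4; substituting into the one remaining equation that mentions y gives: pair(x2, times(y1, q(pair(x2, x2), q(x2, x2)))) =?= pair(node(4, 4), times(q(s, a), x1)).
Bind s := times(6, x1); substituting into the remaining equation gives: pair(x2, times(y1, q(pair(x2, x2), q(x2, x2)))) =?= pair(node(4, 4), times(q(times(6, x1), a), x1)).
Decompose pair/2: x2 =?= node(4, 4),  times(y1, q(pair(x2, x2), q(x2, x2))) =?= times(q(times(6, x1), a), x1).
Bind x2 := node(4, 4); substituting into the remaining equation gives: times(y1, q(pair(node(4, 4), node(4, 4)), q(node(4, 4), node(4, 4)))) =?= times(q(times(6, x1), a), x1). Substituting into the earlier binding gives v := q(node(4, 4), node(4, 4)).
Decompose times/2: y1 =?= q(times(6, x1), a),  q(pair(node(4, 4), node(4, 4)), q(node(4, 4), node(4, 4))) =?= x1.
Bind y1 := q(times(6, x1), a); no other remaining equation mentions y1.
Bind x1 := q(pair(node(4, 4), node(4, 4)), q(node(4, 4), node(4, 4))). Substituting into the earlier bindings gives s := times(6, q(pair(node(4, 4), node(4, 4)), q(node(4, 4), node(4, 4)))), y1 := q(times(6, q(pair(node(4, 4), node(4, 4)), q(node(4, 4), node(4, 4)))), a).
MGU = { v ↦ q(node(4, 4), node(4, 4)), y ↦ 4, s ↦ times(6, q(pair(node(4, 4), node(4, 4)), q(node(4, 4), node(4, 4)))), x2 ↦ node(4, 4), y1 ↦ q(times(6, q(pair(node(4, 4), node(4, 4)), q(node(4, 4), node(4, 4)))), a), x1 ↦ q(pair(node(4, 4), node(4, 4)), q(node(4, 4), node(4, 4))) }, so s ↦ times(6, q(pair(node(4, 4), node(4, 4)), q(node(4, 4), node(4, 4)))).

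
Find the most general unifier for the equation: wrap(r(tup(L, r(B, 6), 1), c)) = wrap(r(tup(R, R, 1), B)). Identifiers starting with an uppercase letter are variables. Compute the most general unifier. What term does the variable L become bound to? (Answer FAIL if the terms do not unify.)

Decompose wrap/1: r(tup(L, r(B, 6), 1), c) = r(tup(R, R, 1), B).
Decompose r/2: tup(L, r(B, 6), 1) = tup(R, R, 1),  c = B.
Decompose tup/3: L = R,  r(B, 6) = R,  1 = 1.
Bind L := R; no other remaining equation mentions L.
Bind R := r(B, 6); no other remaining equation mentions R. Substituting into the earlier binding gives L := r(B, 6).
Delete trivial equation 1 = 1.
Bind B := c. Substituting into the earlier bindings gives L := r(c, 6), R := r(c, 6).
MGU = { L ↦ r(c, 6), R ↦ r(c, 6), B ↦ c }, so L ↦ r(c, 6).

r(c, 6)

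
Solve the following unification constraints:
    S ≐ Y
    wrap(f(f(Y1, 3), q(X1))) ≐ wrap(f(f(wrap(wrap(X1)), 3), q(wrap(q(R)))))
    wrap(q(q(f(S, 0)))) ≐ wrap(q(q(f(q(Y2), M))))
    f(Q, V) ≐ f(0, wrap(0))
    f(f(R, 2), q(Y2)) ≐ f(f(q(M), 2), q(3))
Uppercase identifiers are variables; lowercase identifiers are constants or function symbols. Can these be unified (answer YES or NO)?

Bind S := Y; substituting into the one remaining equation that mentions S gives: wrap(q(q(f(Y, 0)))) ≐ wrap(q(q(f(q(Y2), M)))).
Decompose wrap/1: f(f(Y1, 3), q(X1)) ≐ f(f(wrap(wrap(X1)), 3), q(wrap(q(R)))).
Decompose f/2: f(Y1, 3) ≐ f(wrap(wrap(X1)), 3),  q(X1) ≐ q(wrap(q(R))).
Decompose f/2: Y1 ≐ wrap(wrap(X1)),  3 ≐ 3.
Bind Y1 := wrap(wrap(X1)); no other remaining equation mentions Y1.
Delete trivial equation 3 ≐ 3.
Decompose q/1: X1 ≐ wrap(q(R)).
Bind X1 := wrap(q(R)); no other remaining equation mentions X1. Substituting into the earlier binding gives Y1 := wrap(wrap(wrap(q(R)))).
Decompose wrap/1: q(q(f(Y, 0))) ≐ q(q(f(q(Y2), M))).
Decompose q/1: q(f(Y, 0)) ≐ q(f(q(Y2), M)).
Decompose q/1: f(Y, 0) ≐ f(q(Y2), M).
Decompose f/2: Y ≐ q(Y2),  0 ≐ M.
Bind Y := q(Y2); no other remaining equation mentions Y. Substituting into the earlier binding gives S := q(Y2).
Bind M := 0; substituting into the one remaining equation that mentions M gives: f(f(R, 2), q(Y2)) ≐ f(f(q(0), 2), q(3)).
Decompose f/2: Q ≐ 0,  V ≐ wrap(0).
Bind Q := 0; no other remaining equation mentions Q.
Bind V := wrap(0); no other remaining equation mentions V.
Decompose f/2: f(R, 2) ≐ f(q(0), 2),  q(Y2) ≐ q(3).
Decompose f/2: R ≐ q(0),  2 ≐ 2.
Bind R := q(0); no other remaining equation mentions R. Substituting into the earlier bindings gives Y1 := wrap(wrap(wrap(q(q(0))))), X1 := wrap(q(q(0))).
Delete trivial equation 2 ≐ 2.
Decompose q/1: Y2 ≐ 3.
Bind Y2 := 3. Substituting into the earlier bindings gives S := q(3), Y := q(3).
No equations remain and no clash or occurs-check failure arose, so a unifier exists.

YES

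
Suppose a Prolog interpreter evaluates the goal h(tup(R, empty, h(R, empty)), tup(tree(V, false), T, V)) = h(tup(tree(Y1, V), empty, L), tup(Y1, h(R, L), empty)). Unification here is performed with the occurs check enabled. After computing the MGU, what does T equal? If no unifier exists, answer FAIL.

h(tree(tree(empty, false), empty), h(tree(tree(empty, false), empty), empty))

Decompose h/2: tup(R, empty, h(R, empty)) = tup(tree(Y1, V), empty, L),  tup(tree(V, false), T, V) = tup(Y1, h(R, L), empty).
Decompose tup/3: R = tree(Y1, V),  empty = empty,  h(R, empty) = L.
Bind R := tree(Y1, V); substituting into the 2 remaining equations that mention R gives: h(tree(Y1, V), empty) = L,  tup(tree(V, false), T, V) = tup(Y1, h(tree(Y1, V), L), empty).
Delete trivial equation empty = empty.
Bind L := h(tree(Y1, V), empty); substituting into the remaining equation gives: tup(tree(V, false), T, V) = tup(Y1, h(tree(Y1, V), h(tree(Y1, V), empty)), empty).
Decompose tup/3: tree(V, false) = Y1,  T = h(tree(Y1, V), h(tree(Y1, V), empty)),  V = empty.
Bind Y1 := tree(V, false); substituting into the one remaining equation that mentions Y1 gives: T = h(tree(tree(V, false), V), h(tree(tree(V, false), V), empty)). Substituting into the earlier bindings gives R := tree(tree(V, false), V), L := h(tree(tree(V, false), V), empty).
Bind T := h(tree(tree(V, false), V), h(tree(tree(V, false), V), empty)); no other remaining equation mentions T.
Bind V := empty. Substituting into the earlier bindings gives R := tree(tree(empty, false), empty), L := h(tree(tree(empty, false), empty), empty), Y1 := tree(empty, false), T := h(tree(tree(empty, false), empty), h(tree(tree(empty, false), empty), empty)).
MGU = { R -> tree(tree(empty, false), empty), L -> h(tree(tree(empty, false), empty), empty), Y1 -> tree(empty, false), T -> h(tree(tree(empty, false), empty), h(tree(tree(empty, false), empty), empty)), V -> empty }, so T -> h(tree(tree(empty, false), empty), h(tree(tree(empty, false), empty), empty)).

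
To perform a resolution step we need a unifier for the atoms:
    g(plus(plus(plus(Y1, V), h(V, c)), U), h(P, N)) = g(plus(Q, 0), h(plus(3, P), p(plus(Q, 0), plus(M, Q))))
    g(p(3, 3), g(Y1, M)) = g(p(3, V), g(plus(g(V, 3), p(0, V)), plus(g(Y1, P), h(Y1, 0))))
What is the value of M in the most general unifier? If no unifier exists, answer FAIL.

FAIL

Decompose g/2: plus(plus(plus(Y1, V), h(V, c)), U) = plus(Q, 0),  h(P, N) = h(plus(3, P), p(plus(Q, 0), plus(M, Q))).
Decompose plus/2: plus(plus(Y1, V), h(V, c)) = Q,  U = 0.
Bind Q := plus(plus(Y1, V), h(V, c)); substituting into the one remaining equation that mentions Q gives: h(P, N) = h(plus(3, P), p(plus(plus(plus(Y1, V), h(V, c)), 0), plus(M, plus(plus(Y1, V), h(V, c))))).
Bind U := 0; no other remaining equation mentions U.
Decompose h/2: P = plus(3, P),  N = p(plus(plus(plus(Y1, V), h(V, c)), 0), plus(M, plus(plus(Y1, V), h(V, c)))).
Occurs check fails: P occurs in plus(3, P); the equation P = plus(3, P) has no finite solution.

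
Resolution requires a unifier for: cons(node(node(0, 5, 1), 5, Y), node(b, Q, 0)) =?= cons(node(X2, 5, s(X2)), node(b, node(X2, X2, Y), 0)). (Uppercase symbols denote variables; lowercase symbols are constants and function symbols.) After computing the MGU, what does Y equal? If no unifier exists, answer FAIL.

Decompose cons/2: node(node(0, 5, 1), 5, Y) =?= node(X2, 5, s(X2)),  node(b, Q, 0) =?= node(b, node(X2, X2, Y), 0).
Decompose node/3: node(0, 5, 1) =?= X2,  5 =?= 5,  Y =?= s(X2).
Bind X2 := node(0, 5, 1); substituting into the 2 remaining equations that mention X2 gives: Y =?= s(node(0, 5, 1)),  node(b, Q, 0) =?= node(b, node(node(0, 5, 1), node(0, 5, 1), Y), 0).
Delete trivial equation 5 =?= 5.
Bind Y := s(node(0, 5, 1)); substituting into the remaining equation gives: node(b, Q, 0) =?= node(b, node(node(0, 5, 1), node(0, 5, 1), s(node(0, 5, 1))), 0).
Decompose node/3: b =?= b,  Q =?= node(node(0, 5, 1), node(0, 5, 1), s(node(0, 5, 1))),  0 =?= 0.
Delete trivial equation b =?= b.
Bind Q := node(node(0, 5, 1), node(0, 5, 1), s(node(0, 5, 1))); no other remaining equation mentions Q.
Delete trivial equation 0 =?= 0.
MGU = { X2 := node(0, 5, 1), Y := s(node(0, 5, 1)), Q := node(node(0, 5, 1), node(0, 5, 1), s(node(0, 5, 1))) }, so Y := s(node(0, 5, 1)).

s(node(0, 5, 1))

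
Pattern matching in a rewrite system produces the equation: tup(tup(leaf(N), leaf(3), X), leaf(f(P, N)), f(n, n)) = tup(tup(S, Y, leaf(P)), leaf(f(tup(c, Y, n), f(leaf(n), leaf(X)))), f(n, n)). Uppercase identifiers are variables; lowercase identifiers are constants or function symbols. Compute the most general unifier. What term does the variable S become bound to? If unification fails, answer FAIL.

Decompose tup/3: tup(leaf(N), leaf(3), X) = tup(S, Y, leaf(P)),  leaf(f(P, N)) = leaf(f(tup(c, Y, n), f(leaf(n), leaf(X)))),  f(n, n) = f(n, n).
Decompose tup/3: leaf(N) = S,  leaf(3) = Y,  X = leaf(P).
Bind S := leaf(N); no other remaining equation mentions S.
Bind Y := leaf(3); substituting into the one remaining equation that mentions Y gives: leaf(f(P, N)) = leaf(f(tup(c, leaf(3), n), f(leaf(n), leaf(X)))).
Bind X := leaf(P); substituting into the one remaining equation that mentions X gives: leaf(f(P, N)) = leaf(f(tup(c, leaf(3), n), f(leaf(n), leaf(leaf(P))))).
Decompose leaf/1: f(P, N) = f(tup(c, leaf(3), n), f(leaf(n), leaf(leaf(P)))).
Decompose f/2: P = tup(c, leaf(3), n),  N = f(leaf(n), leaf(leaf(P))).
Bind P := tup(c, leaf(3), n); substituting into the one remaining equation that mentions P gives: N = f(leaf(n), leaf(leaf(tup(c, leaf(3), n)))). Substituting into the earlier binding gives X := leaf(tup(c, leaf(3), n)).
Bind N := f(leaf(n), leaf(leaf(tup(c, leaf(3), n)))); no other remaining equation mentions N. Substituting into the earlier binding gives S := leaf(f(leaf(n), leaf(leaf(tup(c, leaf(3), n))))).
Delete trivial equation f(n, n) = f(n, n).
MGU = { S -> leaf(f(leaf(n), leaf(leaf(tup(c, leaf(3), n))))), Y -> leaf(3), X -> leaf(tup(c, leaf(3), n)), P -> tup(c, leaf(3), n), N -> f(leaf(n), leaf(leaf(tup(c, leaf(3), n)))) }, so S -> leaf(f(leaf(n), leaf(leaf(tup(c, leaf(3), n))))).

leaf(f(leaf(n), leaf(leaf(tup(c, leaf(3), n)))))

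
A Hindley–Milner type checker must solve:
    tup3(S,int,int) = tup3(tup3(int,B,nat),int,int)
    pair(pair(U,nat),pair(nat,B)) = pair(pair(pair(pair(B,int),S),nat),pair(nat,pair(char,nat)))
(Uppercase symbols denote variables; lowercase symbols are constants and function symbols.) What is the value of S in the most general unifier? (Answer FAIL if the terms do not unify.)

Decompose tup3/3: S = tup3(int,B,nat),  int = int,  int = int.
Bind S := tup3(int,B,nat); substituting into the one remaining equation that mentions S gives: pair(pair(U,nat),pair(nat,B)) = pair(pair(pair(pair(B,int),tup3(int,B,nat)),nat),pair(nat,pair(char,nat))).
Delete trivial equation int = int.
Delete trivial equation int = int.
Decompose pair/2: pair(U,nat) = pair(pair(pair(B,int),tup3(int,B,nat)),nat),  pair(nat,B) = pair(nat,pair(char,nat)).
Decompose pair/2: U = pair(pair(B,int),tup3(int,B,nat)),  nat = nat.
Bind U := pair(pair(B,int),tup3(int,B,nat)); no other remaining equation mentions U.
Delete trivial equation nat = nat.
Decompose pair/2: nat = nat,  B = pair(char,nat).
Delete trivial equation nat = nat.
Bind B := pair(char,nat). Substituting into the earlier bindings gives S := tup3(int,pair(char,nat),nat), U := pair(pair(pair(char,nat),int),tup3(int,pair(char,nat),nat)).
MGU = { S := tup3(int,pair(char,nat),nat), U := pair(pair(pair(char,nat),int),tup3(int,pair(char,nat),nat)), B := pair(char,nat) }, so S := tup3(int,pair(char,nat),nat).

tup3(int,pair(char,nat),nat)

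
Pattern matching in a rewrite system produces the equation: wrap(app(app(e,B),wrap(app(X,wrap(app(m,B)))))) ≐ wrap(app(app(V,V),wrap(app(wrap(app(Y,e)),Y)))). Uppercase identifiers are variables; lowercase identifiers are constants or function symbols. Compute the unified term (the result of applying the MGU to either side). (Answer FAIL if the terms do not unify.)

Decompose wrap/1: app(app(e,B),wrap(app(X,wrap(app(m,B))))) ≐ app(app(V,V),wrap(app(wrap(app(Y,e)),Y))).
Decompose app/2: app(e,B) ≐ app(V,V),  wrap(app(X,wrap(app(m,B)))) ≐ wrap(app(wrap(app(Y,e)),Y)).
Decompose app/2: e ≐ V,  B ≐ V.
Bind V := e; substituting into the one remaining equation that mentions V gives: B ≐ e.
Bind B := e; substituting into the remaining equation gives: wrap(app(X,wrap(app(m,e)))) ≐ wrap(app(wrap(app(Y,e)),Y)).
Decompose wrap/1: app(X,wrap(app(m,e))) ≐ app(wrap(app(Y,e)),Y).
Decompose app/2: X ≐ wrap(app(Y,e)),  wrap(app(m,e)) ≐ Y.
Bind X := wrap(app(Y,e)); no other remaining equation mentions X.
Bind Y := wrap(app(m,e)). Substituting into the earlier binding gives X := wrap(app(wrap(app(m,e)),e)).
Applying the MGU to either side gives wrap(app(app(e,e),wrap(app(wrap(app(wrap(app(m,e)),e)),wrap(app(m,e)))))).

wrap(app(app(e,e),wrap(app(wrap(app(wrap(app(m,e)),e)),wrap(app(m,e))))))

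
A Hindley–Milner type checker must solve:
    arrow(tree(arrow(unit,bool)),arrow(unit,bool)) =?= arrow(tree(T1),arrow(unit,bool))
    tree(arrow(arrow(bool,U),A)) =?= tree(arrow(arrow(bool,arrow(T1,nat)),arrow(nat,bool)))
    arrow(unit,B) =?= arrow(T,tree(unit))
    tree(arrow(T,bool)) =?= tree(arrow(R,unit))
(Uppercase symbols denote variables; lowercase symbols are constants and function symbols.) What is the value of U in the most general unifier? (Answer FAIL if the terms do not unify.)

FAIL

Decompose arrow/2: tree(arrow(unit,bool)) =?= tree(T1),  arrow(unit,bool) =?= arrow(unit,bool).
Decompose tree/1: arrow(unit,bool) =?= T1.
Bind T1 := arrow(unit,bool); substituting into the one remaining equation that mentions T1 gives: tree(arrow(arrow(bool,U),A)) =?= tree(arrow(arrow(bool,arrow(arrow(unit,bool),nat)),arrow(nat,bool))).
Delete trivial equation arrow(unit,bool) =?= arrow(unit,bool).
Decompose tree/1: arrow(arrow(bool,U),A) =?= arrow(arrow(bool,arrow(arrow(unit,bool),nat)),arrow(nat,bool)).
Decompose arrow/2: arrow(bool,U) =?= arrow(bool,arrow(arrow(unit,bool),nat)),  A =?= arrow(nat,bool).
Decompose arrow/2: bool =?= bool,  U =?= arrow(arrow(unit,bool),nat).
Delete trivial equation bool =?= bool.
Bind U := arrow(arrow(unit,bool),nat); no other remaining equation mentions U.
Bind A := arrow(nat,bool); no other remaining equation mentions A.
Decompose arrow/2: unit =?= T,  B =?= tree(unit).
Bind T := unit; substituting into the one remaining equation that mentions T gives: tree(arrow(unit,bool)) =?= tree(arrow(R,unit)).
Bind B := tree(unit); no other remaining equation mentions B.
Decompose tree/1: arrow(unit,bool) =?= arrow(R,unit).
Decompose arrow/2: unit =?= R,  bool =?= unit.
Bind R := unit; no other remaining equation mentions R.
Clash: constants bool and unit differ; no unifier exists.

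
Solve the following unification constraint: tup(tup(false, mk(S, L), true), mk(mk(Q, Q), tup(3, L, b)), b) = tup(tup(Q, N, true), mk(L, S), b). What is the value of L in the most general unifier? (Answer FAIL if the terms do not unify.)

mk(false, false)

Decompose tup/3: tup(false, mk(S, L), true) = tup(Q, N, true),  mk(mk(Q, Q), tup(3, L, b)) = mk(L, S),  b = b.
Decompose tup/3: false = Q,  mk(S, L) = N,  true = true.
Bind Q := false; substituting into the one remaining equation that mentions Q gives: mk(mk(false, false), tup(3, L, b)) = mk(L, S).
Bind N := mk(S, L); no other remaining equation mentions N.
Delete trivial equation true = true.
Decompose mk/2: mk(false, false) = L,  tup(3, L, b) = S.
Bind L := mk(false, false); substituting into the one remaining equation that mentions L gives: tup(3, mk(false, false), b) = S. Substituting into the earlier binding gives N := mk(S, mk(false, false)).
Bind S := tup(3, mk(false, false), b); no other remaining equation mentions S. Substituting into the earlier binding gives N := mk(tup(3, mk(false, false), b), mk(false, false)).
Delete trivial equation b = b.
MGU = { Q -> false, N -> mk(tup(3, mk(false, false), b), mk(false, false)), L -> mk(false, false), S -> tup(3, mk(false, false), b) }, so L -> mk(false, false).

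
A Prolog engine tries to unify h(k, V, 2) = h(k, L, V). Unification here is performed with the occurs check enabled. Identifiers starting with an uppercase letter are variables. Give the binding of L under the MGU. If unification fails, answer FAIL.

Decompose h/3: k = k,  V = L,  2 = V.
Delete trivial equation k = k.
Bind V := L; substituting into the remaining equation gives: 2 = L.
Bind L := 2. Substituting into the earlier binding gives V := 2.
MGU = { V -> 2, L -> 2 }, so L -> 2.

2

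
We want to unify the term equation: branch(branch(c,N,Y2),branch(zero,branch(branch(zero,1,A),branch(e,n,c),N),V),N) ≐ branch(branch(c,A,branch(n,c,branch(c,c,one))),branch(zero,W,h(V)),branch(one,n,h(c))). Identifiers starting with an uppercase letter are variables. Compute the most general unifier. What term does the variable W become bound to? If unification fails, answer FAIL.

Decompose branch/3: branch(c,N,Y2) ≐ branch(c,A,branch(n,c,branch(c,c,one))),  branch(zero,branch(branch(zero,1,A),branch(e,n,c),N),V) ≐ branch(zero,W,h(V)),  N ≐ branch(one,n,h(c)).
Decompose branch/3: c ≐ c,  N ≐ A,  Y2 ≐ branch(n,c,branch(c,c,one)).
Delete trivial equation c ≐ c.
Bind N := A; substituting into the 2 remaining equations that mention N gives: branch(zero,branch(branch(zero,1,A),branch(e,n,c),A),V) ≐ branch(zero,W,h(V)),  A ≐ branch(one,n,h(c)).
Bind Y2 := branch(n,c,branch(c,c,one)); no other remaining equation mentions Y2.
Decompose branch/3: zero ≐ zero,  branch(branch(zero,1,A),branch(e,n,c),A) ≐ W,  V ≐ h(V).
Delete trivial equation zero ≐ zero.
Bind W := branch(branch(zero,1,A),branch(e,n,c),A); no other remaining equation mentions W.
Occurs check fails: V occurs in h(V); the equation V ≐ h(V) has no finite solution.

FAIL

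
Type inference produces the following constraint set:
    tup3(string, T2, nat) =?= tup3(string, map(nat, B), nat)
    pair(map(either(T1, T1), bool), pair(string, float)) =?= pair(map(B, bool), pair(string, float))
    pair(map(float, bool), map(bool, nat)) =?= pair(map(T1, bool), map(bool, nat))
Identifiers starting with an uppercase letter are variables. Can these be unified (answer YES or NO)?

Decompose tup3/3: string =?= string,  T2 =?= map(nat, B),  nat =?= nat.
Delete trivial equation string =?= string.
Bind T2 := map(nat, B); no other remaining equation mentions T2.
Delete trivial equation nat =?= nat.
Decompose pair/2: map(either(T1, T1), bool) =?= map(B, bool),  pair(string, float) =?= pair(string, float).
Decompose map/2: either(T1, T1) =?= B,  bool =?= bool.
Bind B := either(T1, T1); no other remaining equation mentions B. Substituting into the earlier binding gives T2 := map(nat, either(T1, T1)).
Delete trivial equation bool =?= bool.
Delete trivial equation pair(string, float) =?= pair(string, float).
Decompose pair/2: map(float, bool) =?= map(T1, bool),  map(bool, nat) =?= map(bool, nat).
Decompose map/2: float =?= T1,  bool =?= bool.
Bind T1 := float; no other remaining equation mentions T1. Substituting into the earlier bindings gives T2 := map(nat, either(float, float)), B := either(float, float).
Delete trivial equation bool =?= bool.
Delete trivial equation map(bool, nat) =?= map(bool, nat).
No equations remain and no clash or occurs-check failure arose, so a unifier exists.

YES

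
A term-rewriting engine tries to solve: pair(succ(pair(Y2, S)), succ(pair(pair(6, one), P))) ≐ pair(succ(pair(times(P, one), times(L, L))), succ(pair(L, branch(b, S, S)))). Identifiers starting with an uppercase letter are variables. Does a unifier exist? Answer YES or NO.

Decompose pair/2: succ(pair(Y2, S)) ≐ succ(pair(times(P, one), times(L, L))),  succ(pair(pair(6, one), P)) ≐ succ(pair(L, branch(b, S, S))).
Decompose succ/1: pair(Y2, S) ≐ pair(times(P, one), times(L, L)).
Decompose pair/2: Y2 ≐ times(P, one),  S ≐ times(L, L).
Bind Y2 := times(P, one); no other remaining equation mentions Y2.
Bind S := times(L, L); substituting into the remaining equation gives: succ(pair(pair(6, one), P)) ≐ succ(pair(L, branch(b, times(L, L), times(L, L)))).
Decompose succ/1: pair(pair(6, one), P) ≐ pair(L, branch(b, times(L, L), times(L, L))).
Decompose pair/2: pair(6, one) ≐ L,  P ≐ branch(b, times(L, L), times(L, L)).
Bind L := pair(6, one); substituting into the remaining equation gives: P ≐ branch(b, times(pair(6, one), pair(6, one)), times(pair(6, one), pair(6, one))). Substituting into the earlier binding gives S := times(pair(6, one), pair(6, one)).
Bind P := branch(b, times(pair(6, one), pair(6, one)), times(pair(6, one), pair(6, one))). Substituting into the earlier binding gives Y2 := times(branch(b, times(pair(6, one), pair(6, one)), times(pair(6, one), pair(6, one))), one).
No equations remain and no clash or occurs-check failure arose, so a unifier exists.

YES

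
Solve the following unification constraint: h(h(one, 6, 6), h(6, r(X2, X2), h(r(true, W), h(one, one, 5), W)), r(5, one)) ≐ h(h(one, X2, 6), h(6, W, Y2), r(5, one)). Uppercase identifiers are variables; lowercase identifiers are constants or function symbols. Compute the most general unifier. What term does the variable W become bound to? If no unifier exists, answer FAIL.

r(6, 6)

Decompose h/3: h(one, 6, 6) ≐ h(one, X2, 6),  h(6, r(X2, X2), h(r(true, W), h(one, one, 5), W)) ≐ h(6, W, Y2),  r(5, one) ≐ r(5, one).
Decompose h/3: one ≐ one,  6 ≐ X2,  6 ≐ 6.
Delete trivial equation one ≐ one.
Bind X2 := 6; substituting into the one remaining equation that mentions X2 gives: h(6, r(6, 6), h(r(true, W), h(one, one, 5), W)) ≐ h(6, W, Y2).
Delete trivial equation 6 ≐ 6.
Decompose h/3: 6 ≐ 6,  r(6, 6) ≐ W,  h(r(true, W), h(one, one, 5), W) ≐ Y2.
Delete trivial equation 6 ≐ 6.
Bind W := r(6, 6); substituting into the one remaining equation that mentions W gives: h(r(true, r(6, 6)), h(one, one, 5), r(6, 6)) ≐ Y2.
Bind Y2 := h(r(true, r(6, 6)), h(one, one, 5), r(6, 6)); no other remaining equation mentions Y2.
Delete trivial equation r(5, one) ≐ r(5, one).
MGU = { X2 -> 6, W -> r(6, 6), Y2 -> h(r(true, r(6, 6)), h(one, one, 5), r(6, 6)) }, so W -> r(6, 6).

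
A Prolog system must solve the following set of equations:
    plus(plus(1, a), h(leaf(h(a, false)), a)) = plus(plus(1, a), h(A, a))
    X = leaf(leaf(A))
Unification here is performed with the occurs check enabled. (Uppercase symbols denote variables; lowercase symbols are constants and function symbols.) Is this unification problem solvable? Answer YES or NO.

YES

Decompose plus/2: plus(1, a) = plus(1, a),  h(leaf(h(a, false)), a) = h(A, a).
Delete trivial equation plus(1, a) = plus(1, a).
Decompose h/2: leaf(h(a, false)) = A,  a = a.
Bind A := leaf(h(a, false)); substituting into the one remaining equation that mentions A gives: X = leaf(leaf(leaf(h(a, false)))).
Delete trivial equation a = a.
Bind X := leaf(leaf(leaf(h(a, false)))).
No equations remain and no clash or occurs-check failure arose, so a unifier exists.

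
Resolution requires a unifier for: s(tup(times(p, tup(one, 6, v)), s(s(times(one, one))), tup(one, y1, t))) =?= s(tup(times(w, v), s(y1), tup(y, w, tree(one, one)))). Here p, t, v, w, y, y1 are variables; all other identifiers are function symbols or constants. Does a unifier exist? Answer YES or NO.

NO

Decompose s/1: tup(times(p, tup(one, 6, v)), s(s(times(one, one))), tup(one, y1, t)) =?= tup(times(w, v), s(y1), tup(y, w, tree(one, one))).
Decompose tup/3: times(p, tup(one, 6, v)) =?= times(w, v),  s(s(times(one, one))) =?= s(y1),  tup(one, y1, t) =?= tup(y, w, tree(one, one)).
Decompose times/2: p =?= w,  tup(one, 6, v) =?= v.
Bind p := w; no other remaining equation mentions p.
Occurs check fails: v occurs in tup(one, 6, v); the equation v =?= tup(one, 6, v) has no finite solution.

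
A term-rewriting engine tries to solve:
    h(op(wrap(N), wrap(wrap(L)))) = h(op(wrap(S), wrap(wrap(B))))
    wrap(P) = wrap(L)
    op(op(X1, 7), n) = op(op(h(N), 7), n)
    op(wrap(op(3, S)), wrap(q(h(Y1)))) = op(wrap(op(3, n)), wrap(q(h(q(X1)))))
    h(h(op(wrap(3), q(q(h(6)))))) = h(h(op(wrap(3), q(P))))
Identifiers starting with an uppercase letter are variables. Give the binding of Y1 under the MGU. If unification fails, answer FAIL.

Decompose h/1: op(wrap(N), wrap(wrap(L))) = op(wrap(S), wrap(wrap(B))).
Decompose op/2: wrap(N) = wrap(S),  wrap(wrap(L)) = wrap(wrap(B)).
Decompose wrap/1: N = S.
Bind N := S; substituting into the one remaining equation that mentions N gives: op(op(X1, 7), n) = op(op(h(S), 7), n).
Decompose wrap/1: wrap(L) = wrap(B).
Decompose wrap/1: L = B.
Bind L := B; substituting into the one remaining equation that mentions L gives: wrap(P) = wrap(B).
Decompose wrap/1: P = B.
Bind P := B; substituting into the one remaining equation that mentions P gives: h(h(op(wrap(3), q(q(h(6)))))) = h(h(op(wrap(3), q(B)))).
Decompose op/2: op(X1, 7) = op(h(S), 7),  n = n.
Decompose op/2: X1 = h(S),  7 = 7.
Bind X1 := h(S); substituting into the one remaining equation that mentions X1 gives: op(wrap(op(3, S)), wrap(q(h(Y1)))) = op(wrap(op(3, n)), wrap(q(h(q(h(S)))))).
Delete trivial equation 7 = 7.
Delete trivial equation n = n.
Decompose op/2: wrap(op(3, S)) = wrap(op(3, n)),  wrap(q(h(Y1))) = wrap(q(h(q(h(S))))).
Decompose wrap/1: op(3, S) = op(3, n).
Decompose op/2: 3 = 3,  S = n.
Delete trivial equation 3 = 3.
Bind S := n; substituting into the one remaining equation that mentions S gives: wrap(q(h(Y1))) = wrap(q(h(q(h(n))))). Substituting into the earlier bindings gives N := n, X1 := h(n).
Decompose wrap/1: q(h(Y1)) = q(h(q(h(n)))).
Decompose q/1: h(Y1) = h(q(h(n))).
Decompose h/1: Y1 = q(h(n)).
Bind Y1 := q(h(n)); no other remaining equation mentions Y1.
Decompose h/1: h(op(wrap(3), q(q(h(6))))) = h(op(wrap(3), q(B))).
Decompose h/1: op(wrap(3), q(q(h(6)))) = op(wrap(3), q(B)).
Decompose op/2: wrap(3) = wrap(3),  q(q(h(6))) = q(B).
Delete trivial equation wrap(3) = wrap(3).
Decompose q/1: q(h(6)) = B.
Bind B := q(h(6)). Substituting into the earlier bindings gives L := q(h(6)), P := q(h(6)).
MGU = { N := n, L := q(h(6)), P := q(h(6)), X1 := h(n), S := n, Y1 := q(h(n)), B := q(h(6)) }, so Y1 := q(h(n)).

q(h(n))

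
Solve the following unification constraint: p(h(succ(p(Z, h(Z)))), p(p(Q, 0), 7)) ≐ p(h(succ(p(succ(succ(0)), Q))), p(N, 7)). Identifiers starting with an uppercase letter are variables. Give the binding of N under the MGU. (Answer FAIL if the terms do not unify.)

Decompose p/2: h(succ(p(Z, h(Z)))) ≐ h(succ(p(succ(succ(0)), Q))),  p(p(Q, 0), 7) ≐ p(N, 7).
Decompose h/1: succ(p(Z, h(Z))) ≐ succ(p(succ(succ(0)), Q)).
Decompose succ/1: p(Z, h(Z)) ≐ p(succ(succ(0)), Q).
Decompose p/2: Z ≐ succ(succ(0)),  h(Z) ≐ Q.
Bind Z := succ(succ(0)); substituting into the one remaining equation that mentions Z gives: h(succ(succ(0))) ≐ Q.
Bind Q := h(succ(succ(0))); substituting into the remaining equation gives: p(p(h(succ(succ(0))), 0), 7) ≐ p(N, 7).
Decompose p/2: p(h(succ(succ(0))), 0) ≐ N,  7 ≐ 7.
Bind N := p(h(succ(succ(0))), 0); no other remaining equation mentions N.
Delete trivial equation 7 ≐ 7.
MGU = { Z -> succ(succ(0)), Q -> h(succ(succ(0))), N -> p(h(succ(succ(0))), 0) }, so N -> p(h(succ(succ(0))), 0).

p(h(succ(succ(0))), 0)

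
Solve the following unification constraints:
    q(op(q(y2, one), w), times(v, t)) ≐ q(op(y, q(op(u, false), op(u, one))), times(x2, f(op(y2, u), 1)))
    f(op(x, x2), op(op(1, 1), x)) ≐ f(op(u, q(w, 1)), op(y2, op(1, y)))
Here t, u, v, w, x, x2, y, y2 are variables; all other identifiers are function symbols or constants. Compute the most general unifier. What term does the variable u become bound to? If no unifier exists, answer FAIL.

op(1, q(op(1, 1), one))

Decompose q/2: op(q(y2, one), w) ≐ op(y, q(op(u, false), op(u, one))),  times(v, t) ≐ times(x2, f(op(y2, u), 1)).
Decompose op/2: q(y2, one) ≐ y,  w ≐ q(op(u, false), op(u, one)).
Bind y := q(y2, one); substituting into the one remaining equation that mentions y gives: f(op(x, x2), op(op(1, 1), x)) ≐ f(op(u, q(w, 1)), op(y2, op(1, q(y2, one)))).
Bind w := q(op(u, false), op(u, one)); substituting into the one remaining equation that mentions w gives: f(op(x, x2), op(op(1, 1), x)) ≐ f(op(u, q(q(op(u, false), op(u, one)), 1)), op(y2, op(1, q(y2, one)))).
Decompose times/2: v ≐ x2,  t ≐ f(op(y2, u), 1).
Bind v := x2; no other remaining equation mentions v.
Bind t := f(op(y2, u), 1); no other remaining equation mentions t.
Decompose f/2: op(x, x2) ≐ op(u, q(q(op(u, false), op(u, one)), 1)),  op(op(1, 1), x) ≐ op(y2, op(1, q(y2, one))).
Decompose op/2: x ≐ u,  x2 ≐ q(q(op(u, false), op(u, one)), 1).
Bind x := u; substituting into the one remaining equation that mentions x gives: op(op(1, 1), u) ≐ op(y2, op(1, q(y2, one))).
Bind x2 := q(q(op(u, false), op(u, one)), 1); no other remaining equation mentions x2. Substituting into the earlier binding gives v := q(q(op(u, false), op(u, one)), 1).
Decompose op/2: op(1, 1) ≐ y2,  u ≐ op(1, q(y2, one)).
Bind y2 := op(1, 1); substituting into the remaining equation gives: u ≐ op(1, q(op(1, 1), one)). Substituting into the earlier bindings gives y := q(op(1, 1), one), t := f(op(op(1, 1), u), 1).
Bind u := op(1, q(op(1, 1), one)). Substituting into the earlier bindings gives w := q(op(op(1, q(op(1, 1), one)), false), op(op(1, q(op(1, 1), one)), one)), v := q(q(op(op(1, q(op(1, 1), one)), false), op(op(1, q(op(1, 1), one)), one)), 1), t := f(op(op(1, 1), op(1, q(op(1, 1), one))), 1), x := op(1, q(op(1, 1), one)), x2 := q(q(op(op(1, q(op(1, 1), one)), false), op(op(1, q(op(1, 1), one)), one)), 1).
MGU = { y ↦ q(op(1, 1), one), w ↦ q(op(op(1, q(op(1, 1), one)), false), op(op(1, q(op(1, 1), one)), one)), v ↦ q(q(op(op(1, q(op(1, 1), one)), false), op(op(1, q(op(1, 1), one)), one)), 1), t ↦ f(op(op(1, 1), op(1, q(op(1, 1), one))), 1), x ↦ op(1, q(op(1, 1), one)), x2 ↦ q(q(op(op(1, q(op(1, 1), one)), false), op(op(1, q(op(1, 1), one)), one)), 1), y2 ↦ op(1, 1), u ↦ op(1, q(op(1, 1), one)) }, so u ↦ op(1, q(op(1, 1), one)).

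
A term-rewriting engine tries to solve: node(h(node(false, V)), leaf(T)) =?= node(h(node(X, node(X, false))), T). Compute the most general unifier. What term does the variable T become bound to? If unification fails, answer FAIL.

FAIL

Decompose node/2: h(node(false, V)) =?= h(node(X, node(X, false))),  leaf(T) =?= T.
Decompose h/1: node(false, V) =?= node(X, node(X, false)).
Decompose node/2: false =?= X,  V =?= node(X, false).
Bind X := false; substituting into the one remaining equation that mentions X gives: V =?= node(false, false).
Bind V := node(false, false); no other remaining equation mentions V.
Occurs check fails: T occurs in leaf(T); the equation T =?= leaf(T) has no finite solution.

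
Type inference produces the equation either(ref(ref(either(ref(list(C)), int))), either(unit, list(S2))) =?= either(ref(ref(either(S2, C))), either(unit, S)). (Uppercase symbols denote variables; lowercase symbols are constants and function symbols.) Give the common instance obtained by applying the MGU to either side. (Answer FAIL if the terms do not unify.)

Decompose either/2: ref(ref(either(ref(list(C)), int))) =?= ref(ref(either(S2, C))),  either(unit, list(S2)) =?= either(unit, S).
Decompose ref/1: ref(either(ref(list(C)), int)) =?= ref(either(S2, C)).
Decompose ref/1: either(ref(list(C)), int) =?= either(S2, C).
Decompose either/2: ref(list(C)) =?= S2,  int =?= C.
Bind S2 := ref(list(C)); substituting into the one remaining equation that mentions S2 gives: either(unit, list(ref(list(C)))) =?= either(unit, S).
Bind C := int; substituting into the remaining equation gives: either(unit, list(ref(list(int)))) =?= either(unit, S). Substituting into the earlier binding gives S2 := ref(list(int)).
Decompose either/2: unit =?= unit,  list(ref(list(int))) =?= S.
Delete trivial equation unit =?= unit.
Bind S := list(ref(list(int))).
Applying the MGU to either side gives either(ref(ref(either(ref(list(int)), int))), either(unit, list(ref(list(int))))).

either(ref(ref(either(ref(list(int)), int))), either(unit, list(ref(list(int)))))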